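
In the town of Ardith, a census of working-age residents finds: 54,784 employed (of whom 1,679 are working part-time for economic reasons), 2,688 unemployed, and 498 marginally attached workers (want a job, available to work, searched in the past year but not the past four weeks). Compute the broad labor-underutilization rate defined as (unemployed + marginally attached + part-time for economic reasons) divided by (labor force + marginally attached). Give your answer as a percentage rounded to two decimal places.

Labor force = 54,784 + 2,688 = 57,472.
Numerator = 2,688 + 498 + 1,679 = 4,865.
Denominator = 57,472 + 498 = 57,970.
Broad rate = 4,865 / 57,970 = 8.39%.

Broad underutilization rate ≈ 8.39%.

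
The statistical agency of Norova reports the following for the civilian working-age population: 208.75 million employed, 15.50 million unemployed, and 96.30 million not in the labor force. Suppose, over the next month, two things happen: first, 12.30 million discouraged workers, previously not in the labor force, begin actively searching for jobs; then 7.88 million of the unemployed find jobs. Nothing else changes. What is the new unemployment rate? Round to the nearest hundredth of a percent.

Initially, labor force = 208.75 + 15.50 = 224.25 million, so u = 15.50/224.25 = 6.91%.
After the first change, unemployed and labor force both rise by 12.30 → E = 208.75, U = 27.80, labor force = 236.55 million.
After the second change, unemployed falls and employed rises by 7.88; labor force unchanged → E = 216.63, U = 19.92, labor force = 236.55 million.
New unemployment rate = 19.92 / 236.55 = 8.42%.

New unemployment rate ≈ 8.42%.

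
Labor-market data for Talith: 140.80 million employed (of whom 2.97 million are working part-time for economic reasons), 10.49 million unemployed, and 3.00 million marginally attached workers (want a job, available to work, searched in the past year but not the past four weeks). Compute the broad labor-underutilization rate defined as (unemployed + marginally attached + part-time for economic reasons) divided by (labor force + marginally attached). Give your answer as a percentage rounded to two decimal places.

Broad underutilization rate ≈ 10.67%.

Labor force = 140.80 + 10.49 = 151.29 million.
Numerator = 10.49 + 3.00 + 2.97 = 16.46 million.
Denominator = 151.29 + 3.00 = 154.29 million.
Broad rate = 16.46 / 154.29 = 10.67%.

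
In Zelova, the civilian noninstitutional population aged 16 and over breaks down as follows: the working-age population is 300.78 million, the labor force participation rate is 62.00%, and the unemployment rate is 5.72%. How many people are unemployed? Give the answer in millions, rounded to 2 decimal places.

Labor force = 0.6200 × 300.78 = 186.48 million.
Unemployed = 0.0572 × 186.48 ≈ 10.67 million.

About 10.67 million are unemployed.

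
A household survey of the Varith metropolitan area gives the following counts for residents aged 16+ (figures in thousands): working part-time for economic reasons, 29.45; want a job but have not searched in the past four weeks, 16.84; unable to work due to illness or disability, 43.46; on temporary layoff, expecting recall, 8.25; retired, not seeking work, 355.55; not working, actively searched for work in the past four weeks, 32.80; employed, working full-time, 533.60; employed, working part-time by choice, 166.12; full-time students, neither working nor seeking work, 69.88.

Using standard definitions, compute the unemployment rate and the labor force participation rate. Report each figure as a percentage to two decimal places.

Unemployment rate ≈ 5.33%; labor force participation rate ≈ 61.33%.

Employed = 29.45 + 533.60 + 166.12 = 729.17 thousand (anyone who worked, including part-time for economic reasons, counts as employed).
Unemployed = 8.25 + 32.80 = 41.05 thousand (jobless and actively searching, or on temporary layoff).
Labor force = 729.17 + 41.05 = 770.22 thousand.
Not in labor force = 16.84 + 43.46 + 355.55 + 69.88 = 485.73 thousand (those not working and not actively searching are outside the labor force — including those who want a job but have given up searching).
Civilian working-age population = 770.22 + 485.73 = 1,255.95 thousand.
Unemployment rate = 41.05 / 770.22 = 5.33%.
Labor force participation rate = 770.22 / 1,255.95 = 61.33%.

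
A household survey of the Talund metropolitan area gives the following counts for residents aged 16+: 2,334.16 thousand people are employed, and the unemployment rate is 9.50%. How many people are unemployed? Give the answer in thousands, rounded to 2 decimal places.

Let U be the number unemployed. The labor force is E + U, and U/(E+U) = 0.0950.
So U = 0.0950 × 2,334.16 / (1 − 0.0950) = 221.7452 / 0.9050 ≈ 245.02 thousand.

About 245.02 thousand are unemployed.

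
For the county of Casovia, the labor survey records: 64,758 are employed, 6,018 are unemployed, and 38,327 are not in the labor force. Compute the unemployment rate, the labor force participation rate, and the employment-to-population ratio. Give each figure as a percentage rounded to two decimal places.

Unemployment rate ≈ 8.50%; labor force participation rate ≈ 64.87%; employment-population ratio ≈ 59.35%.

Labor force = employed + unemployed = 64,758 + 6,018 = 70,776.
Working-age population = 70,776 + 38,327 = 109,103.
Unemployment rate = 6,018 / 70,776 = 8.50%.
Labor force participation rate = 70,776 / 109,103 = 64.87%.
Employment-population ratio = 64,758 / 109,103 = 59.35%.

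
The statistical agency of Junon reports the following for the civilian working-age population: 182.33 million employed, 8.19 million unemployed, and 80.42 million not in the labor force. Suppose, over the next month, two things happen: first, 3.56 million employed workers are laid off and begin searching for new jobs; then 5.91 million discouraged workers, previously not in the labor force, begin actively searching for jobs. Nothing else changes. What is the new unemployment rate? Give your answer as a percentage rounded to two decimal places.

Initially, labor force = 182.33 + 8.19 = 190.52 million, so u = 8.19/190.52 = 4.30%.
After the first change, employed falls and unemployed rises by 3.56; labor force unchanged → E = 178.77, U = 11.75, labor force = 190.52 million.
After the second change, unemployed and labor force both rise by 5.91 → E = 178.77, U = 17.66, labor force = 196.43 million.
New unemployment rate = 17.66 / 196.43 = 8.99%.

New unemployment rate ≈ 8.99%.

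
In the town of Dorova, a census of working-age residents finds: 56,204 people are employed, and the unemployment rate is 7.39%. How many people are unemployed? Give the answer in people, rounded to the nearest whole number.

About 4,485 are unemployed.

Let U be the number unemployed. The labor force is E + U, and U/(E+U) = 0.0739.
So U = 0.0739 × 56,204 / (1 − 0.0739) = 4153.48 / 0.9261 ≈ 4,485.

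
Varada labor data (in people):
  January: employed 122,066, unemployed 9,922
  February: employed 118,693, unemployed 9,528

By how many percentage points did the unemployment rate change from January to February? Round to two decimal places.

The unemployment rate changed by −0.09 percentage points.

January: labor force = 122,066 + 9,922 = 131,988; u = 9,922/131,988 = 7.52%.
February: labor force = 118,693 + 9,528 = 128,221; u = 9,528/128,221 = 7.43%.
Change = 7.43% − 7.52% = −0.09 pp.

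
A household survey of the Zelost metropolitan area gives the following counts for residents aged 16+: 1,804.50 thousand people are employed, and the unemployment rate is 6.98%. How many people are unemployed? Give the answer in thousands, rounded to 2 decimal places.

About 135.41 thousand are unemployed.

Let U be the number unemployed. The labor force is E + U, and U/(E+U) = 0.0698.
So U = 0.0698 × 1,804.50 / (1 − 0.0698) = 125.9541 / 0.9302 ≈ 135.41 thousand.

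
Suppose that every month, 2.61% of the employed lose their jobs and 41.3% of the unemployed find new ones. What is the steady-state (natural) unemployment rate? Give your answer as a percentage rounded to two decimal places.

At steady state the flows balance: s·E = f·U, so U/(E+U) = s/(s+f).
u* = 2.61 / (2.61 + 41.3) = 2.61 / 43.91 = 5.94%.

Steady-state unemployment rate ≈ 5.94%.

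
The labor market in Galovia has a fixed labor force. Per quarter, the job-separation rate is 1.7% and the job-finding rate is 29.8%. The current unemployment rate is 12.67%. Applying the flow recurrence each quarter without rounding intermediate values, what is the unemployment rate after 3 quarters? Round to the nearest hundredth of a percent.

Unemployment rate after three quarters ≈ 7.73%.

With a fixed labor force, u_{t+1} = u_t + s·(1−u_t) − f·u_t = u_t·(1−s−f) + s.
Here 1−s−f = 0.685 and s = 0.017.
u_1 = 0.126700 × 0.685 + 0.017 = 0.103790.
u_2 = 0.103790 × 0.685 + 0.017 = 0.088096.
u_3 = 0.088096 × 0.685 + 0.017 = 0.077346.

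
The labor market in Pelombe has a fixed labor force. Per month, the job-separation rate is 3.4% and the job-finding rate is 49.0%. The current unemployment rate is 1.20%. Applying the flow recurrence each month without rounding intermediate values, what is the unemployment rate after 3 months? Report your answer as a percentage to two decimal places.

Unemployment rate after three months ≈ 5.92%.

With a fixed labor force, u_{t+1} = u_t + s·(1−u_t) − f·u_t = u_t·(1−s−f) + s.
Here 1−s−f = 0.476 and s = 0.034.
u_1 = 0.012000 × 0.476 + 0.034 = 0.039712.
u_2 = 0.039712 × 0.476 + 0.034 = 0.052903.
u_3 = 0.052903 × 0.476 + 0.034 = 0.059182.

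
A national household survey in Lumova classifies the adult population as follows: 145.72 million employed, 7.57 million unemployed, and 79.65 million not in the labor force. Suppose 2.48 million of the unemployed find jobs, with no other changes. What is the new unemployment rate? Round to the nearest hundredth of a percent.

New unemployment rate ≈ 3.32%.

Initially, labor force = 145.72 + 7.57 = 153.29 million, so u = 7.57/153.29 = 4.94%.
After the change, unemployed falls and employed rises by 2.48; labor force unchanged → E = 148.20, U = 5.09, labor force = 153.29 million.
New unemployment rate = 5.09 / 153.29 = 3.32%.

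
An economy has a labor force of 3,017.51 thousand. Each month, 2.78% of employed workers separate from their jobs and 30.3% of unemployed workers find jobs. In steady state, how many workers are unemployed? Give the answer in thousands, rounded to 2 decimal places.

Steady-state unemployment rate u* = s/(s+f) = 2.78/(2.78+30.3) = 0.084039.
Unemployed = u* × labor force = 0.084039 × 3,017.51 ≈ 253.59 thousand.

About 253.59 thousand are unemployed in steady state.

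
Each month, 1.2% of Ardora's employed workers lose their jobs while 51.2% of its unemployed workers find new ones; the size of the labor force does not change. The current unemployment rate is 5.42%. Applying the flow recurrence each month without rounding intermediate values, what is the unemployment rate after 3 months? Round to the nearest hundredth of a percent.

Unemployment rate after three months ≈ 2.63%.

With a fixed labor force, u_{t+1} = u_t + s·(1−u_t) − f·u_t = u_t·(1−s−f) + s.
Here 1−s−f = 0.476 and s = 0.012.
u_1 = 0.054200 × 0.476 + 0.012 = 0.037799.
u_2 = 0.037799 × 0.476 + 0.012 = 0.029992.
u_3 = 0.029992 × 0.476 + 0.012 = 0.026276.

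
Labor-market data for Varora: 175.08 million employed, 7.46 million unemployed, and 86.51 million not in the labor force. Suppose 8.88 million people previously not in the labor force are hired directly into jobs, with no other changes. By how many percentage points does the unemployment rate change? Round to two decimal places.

Initially, labor force = 175.08 + 7.46 = 182.54 million, so u = 7.46/182.54 = 4.09%.
After the change, employed and labor force both rise by 8.88; unemployed unchanged → E = 183.96, U = 7.46, labor force = 191.42 million.
New unemployment rate = 7.46 / 191.42 = 3.90%.
Change = 3.90% − 4.09% = −0.19 percentage points.

The unemployment rate changes by −0.19 percentage points.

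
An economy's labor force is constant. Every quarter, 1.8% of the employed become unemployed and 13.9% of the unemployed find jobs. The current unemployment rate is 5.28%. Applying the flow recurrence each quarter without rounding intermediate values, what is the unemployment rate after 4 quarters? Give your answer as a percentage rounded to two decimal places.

With a fixed labor force, u_{t+1} = u_t + s·(1−u_t) − f·u_t = u_t·(1−s−f) + s.
Here 1−s−f = 0.843 and s = 0.018.
u_1 = 0.052800 × 0.843 + 0.018 = 0.062510.
u_2 = 0.062510 × 0.843 + 0.018 = 0.070696.
u_3 = 0.070696 × 0.843 + 0.018 = 0.077597.
u_4 = 0.077597 × 0.843 + 0.018 = 0.083414.

Unemployment rate after four quarters ≈ 8.34%.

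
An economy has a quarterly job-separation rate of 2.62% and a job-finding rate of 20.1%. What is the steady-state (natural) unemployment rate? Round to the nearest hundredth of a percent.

At steady state the flows balance: s·E = f·U, so U/(E+U) = s/(s+f).
u* = 2.62 / (2.62 + 20.1) = 2.62 / 22.72 = 11.53%.

Steady-state unemployment rate ≈ 11.53%.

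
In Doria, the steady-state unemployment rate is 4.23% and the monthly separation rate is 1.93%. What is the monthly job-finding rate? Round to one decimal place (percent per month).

Job-finding rate ≈ 43.7% per month.

From u* = s/(s+f): f = s·(1−u)/u.
f = 1.93 × (1 − 0.0423) / 0.0423 = 1.8484 / 0.0423 ≈ 43.7% per month.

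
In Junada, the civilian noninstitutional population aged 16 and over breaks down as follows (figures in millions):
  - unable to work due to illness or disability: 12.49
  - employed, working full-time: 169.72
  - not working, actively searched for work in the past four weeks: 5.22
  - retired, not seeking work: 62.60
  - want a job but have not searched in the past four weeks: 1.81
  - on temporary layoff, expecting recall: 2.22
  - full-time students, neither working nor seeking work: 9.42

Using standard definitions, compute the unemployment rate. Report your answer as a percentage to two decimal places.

Unemployment rate ≈ 4.20%.

Employed = 169.72 million.
Unemployed = 5.22 + 2.22 = 7.44 million (jobless and actively searching, or on temporary layoff).
Labor force = 169.72 + 7.44 = 177.16 million.
Unemployment rate = 7.44 / 177.16 = 4.20%.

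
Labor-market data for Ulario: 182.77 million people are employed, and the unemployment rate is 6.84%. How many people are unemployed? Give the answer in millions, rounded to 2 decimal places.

About 13.42 million are unemployed.

Let U be the number unemployed. The labor force is E + U, and U/(E+U) = 0.0684.
So U = 0.0684 × 182.77 / (1 − 0.0684) = 12.5015 / 0.9316 ≈ 13.42 million.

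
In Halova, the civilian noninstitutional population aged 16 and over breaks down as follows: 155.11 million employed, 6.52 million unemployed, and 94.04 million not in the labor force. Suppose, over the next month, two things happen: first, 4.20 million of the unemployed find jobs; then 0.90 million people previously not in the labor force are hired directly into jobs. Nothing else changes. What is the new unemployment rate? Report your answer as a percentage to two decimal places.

New unemployment rate ≈ 1.43%.

Initially, labor force = 155.11 + 6.52 = 161.63 million, so u = 6.52/161.63 = 4.03%.
After the first change, unemployed falls and employed rises by 4.20; labor force unchanged → E = 159.31, U = 2.32, labor force = 161.63 million.
After the second change, employed and labor force both rise by 0.90; unemployed unchanged → E = 160.21, U = 2.32, labor force = 162.53 million.
New unemployment rate = 2.32 / 162.53 = 1.43%.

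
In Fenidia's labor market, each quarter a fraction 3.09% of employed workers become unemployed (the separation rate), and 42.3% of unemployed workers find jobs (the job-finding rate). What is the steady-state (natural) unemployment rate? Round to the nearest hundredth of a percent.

At steady state the flows balance: s·E = f·U, so U/(E+U) = s/(s+f).
u* = 3.09 / (3.09 + 42.3) = 3.09 / 45.39 = 6.81%.

Steady-state unemployment rate ≈ 6.81%.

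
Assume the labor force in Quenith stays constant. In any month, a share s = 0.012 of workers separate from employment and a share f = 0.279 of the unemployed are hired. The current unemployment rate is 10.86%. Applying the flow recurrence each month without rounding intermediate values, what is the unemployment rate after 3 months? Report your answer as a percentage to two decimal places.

Unemployment rate after three months ≈ 6.52%.

With a fixed labor force, u_{t+1} = u_t + s·(1−u_t) − f·u_t = u_t·(1−s−f) + s.
Here 1−s−f = 0.709 and s = 0.012.
u_1 = 0.108600 × 0.709 + 0.012 = 0.088997.
u_2 = 0.088997 × 0.709 + 0.012 = 0.075099.
u_3 = 0.075099 × 0.709 + 0.012 = 0.065245.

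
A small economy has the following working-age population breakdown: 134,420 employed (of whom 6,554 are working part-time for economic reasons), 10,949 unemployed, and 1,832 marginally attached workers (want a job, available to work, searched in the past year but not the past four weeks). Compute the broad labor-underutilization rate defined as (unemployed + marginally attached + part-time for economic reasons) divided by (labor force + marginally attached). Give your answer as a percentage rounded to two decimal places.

Broad underutilization rate ≈ 13.14%.

Labor force = 134,420 + 10,949 = 145,369.
Numerator = 10,949 + 1,832 + 6,554 = 19,335.
Denominator = 145,369 + 1,832 = 147,201.
Broad rate = 19,335 / 147,201 = 13.14%.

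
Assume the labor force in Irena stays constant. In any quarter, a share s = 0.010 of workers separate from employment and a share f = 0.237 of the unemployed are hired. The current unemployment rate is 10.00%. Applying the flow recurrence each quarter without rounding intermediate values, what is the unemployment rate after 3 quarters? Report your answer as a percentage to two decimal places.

Unemployment rate after three quarters ≈ 6.59%.

With a fixed labor force, u_{t+1} = u_t + s·(1−u_t) − f·u_t = u_t·(1−s−f) + s.
Here 1−s−f = 0.753 and s = 0.010.
u_1 = 0.100000 × 0.753 + 0.010 = 0.085300.
u_2 = 0.085300 × 0.753 + 0.010 = 0.074231.
u_3 = 0.074231 × 0.753 + 0.010 = 0.065896.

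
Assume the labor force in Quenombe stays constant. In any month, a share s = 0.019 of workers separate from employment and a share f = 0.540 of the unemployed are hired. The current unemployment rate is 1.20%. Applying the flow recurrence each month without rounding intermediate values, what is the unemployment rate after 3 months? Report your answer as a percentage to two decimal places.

With a fixed labor force, u_{t+1} = u_t + s·(1−u_t) − f·u_t = u_t·(1−s−f) + s.
Here 1−s−f = 0.441 and s = 0.019.
u_1 = 0.012000 × 0.441 + 0.019 = 0.024292.
u_2 = 0.024292 × 0.441 + 0.019 = 0.029713.
u_3 = 0.029713 × 0.441 + 0.019 = 0.032103.

Unemployment rate after three months ≈ 3.21%.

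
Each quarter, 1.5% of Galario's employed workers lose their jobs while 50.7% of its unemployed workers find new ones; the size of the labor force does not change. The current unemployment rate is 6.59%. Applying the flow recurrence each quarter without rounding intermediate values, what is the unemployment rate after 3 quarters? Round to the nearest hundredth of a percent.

Unemployment rate after three quarters ≈ 3.28%.

With a fixed labor force, u_{t+1} = u_t + s·(1−u_t) − f·u_t = u_t·(1−s−f) + s.
Here 1−s−f = 0.478 and s = 0.015.
u_1 = 0.065900 × 0.478 + 0.015 = 0.046500.
u_2 = 0.046500 × 0.478 + 0.015 = 0.037227.
u_3 = 0.037227 × 0.478 + 0.015 = 0.032795.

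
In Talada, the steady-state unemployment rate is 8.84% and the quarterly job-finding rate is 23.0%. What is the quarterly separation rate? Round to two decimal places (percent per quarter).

From u* = s/(s+f): s = u·f/(1−u).
s = 0.0884 × 23.0 / (1 − 0.0884) = 2.0332 / 0.9116 ≈ 2.23% per quarter.

Separation rate ≈ 2.23% per quarter.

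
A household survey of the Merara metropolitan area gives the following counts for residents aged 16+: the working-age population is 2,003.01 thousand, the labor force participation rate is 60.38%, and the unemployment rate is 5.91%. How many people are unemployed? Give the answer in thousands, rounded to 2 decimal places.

About 71.48 thousand are unemployed.

Labor force = 0.6038 × 2,003.01 = 1,209.42 thousand.
Unemployed = 0.0591 × 1,209.42 ≈ 71.48 thousand.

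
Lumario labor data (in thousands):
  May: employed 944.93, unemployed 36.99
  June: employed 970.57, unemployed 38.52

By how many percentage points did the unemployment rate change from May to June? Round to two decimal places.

The unemployment rate changed by +0.05 percentage points.

May: labor force = 944.93 + 36.99 = 981.92; u = 36.99/981.92 = 3.77%.
June: labor force = 970.57 + 38.52 = 1,009.09; u = 38.52/1,009.09 = 3.82%.
Change = 3.82% − 3.77% = +0.05 pp.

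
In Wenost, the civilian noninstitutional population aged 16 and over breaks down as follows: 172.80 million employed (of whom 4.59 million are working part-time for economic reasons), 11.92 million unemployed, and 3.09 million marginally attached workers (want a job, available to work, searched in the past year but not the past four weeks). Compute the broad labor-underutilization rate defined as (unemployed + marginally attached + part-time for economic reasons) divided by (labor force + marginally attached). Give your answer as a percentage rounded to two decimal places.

Broad underutilization rate ≈ 10.44%.

Labor force = 172.80 + 11.92 = 184.72 million.
Numerator = 11.92 + 3.09 + 4.59 = 19.60 million.
Denominator = 184.72 + 3.09 = 187.81 million.
Broad rate = 19.60 / 187.81 = 10.44%.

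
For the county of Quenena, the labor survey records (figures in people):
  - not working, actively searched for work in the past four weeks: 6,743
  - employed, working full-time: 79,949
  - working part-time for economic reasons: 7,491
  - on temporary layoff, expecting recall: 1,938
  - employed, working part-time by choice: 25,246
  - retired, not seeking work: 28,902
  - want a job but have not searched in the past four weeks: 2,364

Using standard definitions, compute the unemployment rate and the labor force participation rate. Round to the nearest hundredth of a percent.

Unemployment rate ≈ 7.15%; labor force participation rate ≈ 79.52%.

Employed = 79,949 + 7,491 + 25,246 = 112,686 (anyone who worked, including part-time for economic reasons, counts as employed).
Unemployed = 6,743 + 1,938 = 8,681 (jobless and actively searching, or on temporary layoff).
Labor force = 112,686 + 8,681 = 121,367.
Not in labor force = 28,902 + 2,364 = 31,266 (those not working and not actively searching are outside the labor force — including those who want a job but have given up searching).
Civilian working-age population = 121,367 + 31,266 = 152,633.
Unemployment rate = 8,681 / 121,367 = 7.15%.
Labor force participation rate = 121,367 / 152,633 = 79.52%.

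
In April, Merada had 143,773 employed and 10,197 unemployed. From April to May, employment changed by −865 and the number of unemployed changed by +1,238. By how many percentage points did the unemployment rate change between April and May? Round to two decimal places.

April: labor force = 143,773 + 10,197 = 153,970; u = 10,197/153,970 = 6.62%.
May: labor force = 142,908 + 11,435 = 154,343; u = 11,435/154,343 = 7.41%.
Change = 7.41% − 6.62% = +0.79 pp.

The unemployment rate changed by +0.79 percentage points.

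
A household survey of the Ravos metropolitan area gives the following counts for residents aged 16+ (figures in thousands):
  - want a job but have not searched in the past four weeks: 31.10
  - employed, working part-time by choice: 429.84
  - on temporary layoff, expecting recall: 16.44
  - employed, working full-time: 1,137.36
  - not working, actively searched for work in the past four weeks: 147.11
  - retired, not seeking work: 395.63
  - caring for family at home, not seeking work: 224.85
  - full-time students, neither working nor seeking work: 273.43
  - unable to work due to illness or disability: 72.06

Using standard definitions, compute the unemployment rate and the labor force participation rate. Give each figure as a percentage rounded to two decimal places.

Unemployment rate ≈ 9.45%; labor force participation rate ≈ 63.45%.

Employed = 429.84 + 1,137.36 = 1,567.20 thousand.
Unemployed = 16.44 + 147.11 = 163.55 thousand (jobless and actively searching, or on temporary layoff).
Labor force = 1,567.20 + 163.55 = 1,730.75 thousand.
Not in labor force = 31.10 + 395.63 + 224.85 + 273.43 + 72.06 = 997.07 thousand (those not working and not actively searching are outside the labor force — including those who want a job but have given up searching).
Civilian working-age population = 1,730.75 + 997.07 = 2,727.82 thousand.
Unemployment rate = 163.55 / 1,730.75 = 9.45%.
Labor force participation rate = 1,730.75 / 2,727.82 = 63.45%.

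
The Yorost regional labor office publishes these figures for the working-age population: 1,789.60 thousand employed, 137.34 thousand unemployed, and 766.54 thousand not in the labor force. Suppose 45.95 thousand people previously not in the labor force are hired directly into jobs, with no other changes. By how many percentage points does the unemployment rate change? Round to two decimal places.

Initially, labor force = 1,789.60 + 137.34 = 1,926.94 thousand, so u = 137.34/1,926.94 = 7.13%.
After the change, employed and labor force both rise by 45.95; unemployed unchanged → E = 1,835.55, U = 137.34, labor force = 1,972.89 thousand.
New unemployment rate = 137.34 / 1,972.89 = 6.96%.
Change = 6.96% − 7.13% = −0.17 percentage points.

The unemployment rate changes by −0.17 percentage points.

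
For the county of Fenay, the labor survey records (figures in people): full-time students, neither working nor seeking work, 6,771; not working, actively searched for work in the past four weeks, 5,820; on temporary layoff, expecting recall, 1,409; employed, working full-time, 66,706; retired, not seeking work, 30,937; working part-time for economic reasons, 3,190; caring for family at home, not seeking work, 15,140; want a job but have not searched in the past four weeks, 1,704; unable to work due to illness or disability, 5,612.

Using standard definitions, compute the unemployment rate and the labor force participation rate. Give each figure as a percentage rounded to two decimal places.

Employed = 66,706 + 3,190 = 69,896 (anyone who worked, including part-time for economic reasons, counts as employed).
Unemployed = 5,820 + 1,409 = 7,229 (jobless and actively searching, or on temporary layoff).
Labor force = 69,896 + 7,229 = 77,125.
Not in labor force = 6,771 + 30,937 + 15,140 + 1,704 + 5,612 = 60,164 (those not working and not actively searching are outside the labor force — including those who want a job but have given up searching).
Civilian working-age population = 77,125 + 60,164 = 137,289.
Unemployment rate = 7,229 / 77,125 = 9.37%.
Labor force participation rate = 77,125 / 137,289 = 56.18%.

Unemployment rate ≈ 9.37%; labor force participation rate ≈ 56.18%.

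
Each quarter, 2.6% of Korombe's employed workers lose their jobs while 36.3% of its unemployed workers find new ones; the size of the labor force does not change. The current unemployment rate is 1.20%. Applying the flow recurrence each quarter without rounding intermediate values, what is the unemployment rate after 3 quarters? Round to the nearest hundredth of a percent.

Unemployment rate after three quarters ≈ 5.43%.

With a fixed labor force, u_{t+1} = u_t + s·(1−u_t) − f·u_t = u_t·(1−s−f) + s.
Here 1−s−f = 0.611 and s = 0.026.
u_1 = 0.012000 × 0.611 + 0.026 = 0.033332.
u_2 = 0.033332 × 0.611 + 0.026 = 0.046366.
u_3 = 0.046366 × 0.611 + 0.026 = 0.054330.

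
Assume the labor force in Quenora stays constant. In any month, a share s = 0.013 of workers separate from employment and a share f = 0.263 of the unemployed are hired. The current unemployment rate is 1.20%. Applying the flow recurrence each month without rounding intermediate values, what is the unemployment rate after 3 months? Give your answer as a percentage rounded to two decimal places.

With a fixed labor force, u_{t+1} = u_t + s·(1−u_t) − f·u_t = u_t·(1−s−f) + s.
Here 1−s−f = 0.724 and s = 0.013.
u_1 = 0.012000 × 0.724 + 0.013 = 0.021688.
u_2 = 0.021688 × 0.724 + 0.013 = 0.028702.
u_3 = 0.028702 × 0.724 + 0.013 = 0.033780.

Unemployment rate after three months ≈ 3.38%.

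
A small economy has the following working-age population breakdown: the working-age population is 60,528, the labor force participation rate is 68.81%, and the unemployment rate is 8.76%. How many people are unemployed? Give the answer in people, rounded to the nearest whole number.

Labor force = 0.6881 × 60,528 = 41,649.
Unemployed = 0.0876 × 41,649 ≈ 3,648.

About 3,648 are unemployed.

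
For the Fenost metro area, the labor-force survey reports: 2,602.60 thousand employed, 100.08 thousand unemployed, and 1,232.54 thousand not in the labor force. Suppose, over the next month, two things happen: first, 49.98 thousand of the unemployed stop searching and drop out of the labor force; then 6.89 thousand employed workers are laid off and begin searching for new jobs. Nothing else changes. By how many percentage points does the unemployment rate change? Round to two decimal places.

Initially, labor force = 2,602.60 + 100.08 = 2,702.68 thousand, so u = 100.08/2,702.68 = 3.70%.
After the first change, unemployed and labor force both fall by 49.98 → E = 2,602.60, U = 50.10, labor force = 2,652.70 thousand.
After the second change, employed falls and unemployed rises by 6.89; labor force unchanged → E = 2,595.71, U = 56.99, labor force = 2,652.70 thousand.
New unemployment rate = 56.99 / 2,652.70 = 2.15%.
Change = 2.15% − 3.70% = −1.55 percentage points.

The unemployment rate changes by −1.55 percentage points.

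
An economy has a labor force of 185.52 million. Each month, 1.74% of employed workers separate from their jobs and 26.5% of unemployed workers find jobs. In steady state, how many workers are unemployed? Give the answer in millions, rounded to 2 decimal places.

Steady-state unemployment rate u* = s/(s+f) = 1.74/(1.74+26.5) = 0.061615.
Unemployed = u* × labor force = 0.061615 × 185.52 ≈ 11.43 million.

About 11.43 million are unemployed in steady state.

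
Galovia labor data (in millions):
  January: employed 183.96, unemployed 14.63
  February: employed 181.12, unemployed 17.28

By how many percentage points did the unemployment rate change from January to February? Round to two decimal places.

January: labor force = 183.96 + 14.63 = 198.59; u = 14.63/198.59 = 7.37%.
February: labor force = 181.12 + 17.28 = 198.40; u = 17.28/198.40 = 8.71%.
Change = 8.71% − 7.37% = +1.34 pp.

The unemployment rate changed by +1.34 percentage points.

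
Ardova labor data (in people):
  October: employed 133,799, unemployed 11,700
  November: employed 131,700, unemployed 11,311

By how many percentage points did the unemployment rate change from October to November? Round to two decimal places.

The unemployment rate changed by −0.13 percentage points.

October: labor force = 133,799 + 11,700 = 145,499; u = 11,700/145,499 = 8.04%.
November: labor force = 131,700 + 11,311 = 143,011; u = 11,311/143,011 = 7.91%.
Change = 7.91% − 8.04% = −0.13 pp.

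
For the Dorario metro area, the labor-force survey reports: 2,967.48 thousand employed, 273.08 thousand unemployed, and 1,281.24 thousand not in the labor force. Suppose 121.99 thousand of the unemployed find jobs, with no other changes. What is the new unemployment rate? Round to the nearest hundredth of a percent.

New unemployment rate ≈ 4.66%.

Initially, labor force = 2,967.48 + 273.08 = 3,240.56 thousand, so u = 273.08/3,240.56 = 8.43%.
After the change, unemployed falls and employed rises by 121.99; labor force unchanged → E = 3,089.47, U = 151.09, labor force = 3,240.56 thousand.
New unemployment rate = 151.09 / 3,240.56 = 4.66%.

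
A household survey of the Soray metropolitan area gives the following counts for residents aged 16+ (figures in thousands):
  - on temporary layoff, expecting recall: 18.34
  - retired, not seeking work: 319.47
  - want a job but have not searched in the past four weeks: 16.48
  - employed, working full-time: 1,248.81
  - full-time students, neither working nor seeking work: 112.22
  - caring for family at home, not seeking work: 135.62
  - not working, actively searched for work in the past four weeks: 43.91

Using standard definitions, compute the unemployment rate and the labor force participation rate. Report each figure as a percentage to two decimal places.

Unemployment rate ≈ 4.75%; labor force participation rate ≈ 69.19%.

Employed = 1,248.81 thousand.
Unemployed = 18.34 + 43.91 = 62.25 thousand (jobless and actively searching, or on temporary layoff).
Labor force = 1,248.81 + 62.25 = 1,311.06 thousand.
Not in labor force = 319.47 + 16.48 + 112.22 + 135.62 = 583.79 thousand (those not working and not actively searching are outside the labor force — including those who want a job but have given up searching).
Civilian working-age population = 1,311.06 + 583.79 = 1,894.85 thousand.
Unemployment rate = 62.25 / 1,311.06 = 4.75%.
Labor force participation rate = 1,311.06 / 1,894.85 = 69.19%.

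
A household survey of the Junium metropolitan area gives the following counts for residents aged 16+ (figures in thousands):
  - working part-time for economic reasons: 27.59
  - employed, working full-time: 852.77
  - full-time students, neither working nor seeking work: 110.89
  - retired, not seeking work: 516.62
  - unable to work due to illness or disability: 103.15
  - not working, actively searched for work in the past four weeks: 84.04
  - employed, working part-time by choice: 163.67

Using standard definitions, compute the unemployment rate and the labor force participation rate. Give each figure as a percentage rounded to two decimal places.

Unemployment rate ≈ 7.45%; labor force participation rate ≈ 60.69%.

Employed = 27.59 + 852.77 + 163.67 = 1,044.03 thousand (anyone who worked, including part-time for economic reasons, counts as employed).
Unemployed = 84.04 thousand.
Labor force = 1,044.03 + 84.04 = 1,128.07 thousand.
Not in labor force = 110.89 + 516.62 + 103.15 = 730.66 thousand (those not working and not actively searching are outside the labor force).
Civilian working-age population = 1,128.07 + 730.66 = 1,858.73 thousand.
Unemployment rate = 84.04 / 1,128.07 = 7.45%.
Labor force participation rate = 1,128.07 / 1,858.73 = 60.69%.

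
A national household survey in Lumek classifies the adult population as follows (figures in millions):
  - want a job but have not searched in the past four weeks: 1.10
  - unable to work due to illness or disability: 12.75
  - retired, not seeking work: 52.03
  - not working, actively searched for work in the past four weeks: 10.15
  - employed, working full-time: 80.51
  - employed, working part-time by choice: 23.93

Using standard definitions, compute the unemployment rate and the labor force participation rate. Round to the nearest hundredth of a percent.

Unemployment rate ≈ 8.86%; labor force participation rate ≈ 63.50%.

Employed = 80.51 + 23.93 = 104.44 million.
Unemployed = 10.15 million.
Labor force = 104.44 + 10.15 = 114.59 million.
Not in labor force = 1.10 + 12.75 + 52.03 = 65.88 million (those not working and not actively searching are outside the labor force — including those who want a job but have given up searching).
Civilian working-age population = 114.59 + 65.88 = 180.47 million.
Unemployment rate = 10.15 / 114.59 = 8.86%.
Labor force participation rate = 114.59 / 180.47 = 63.50%.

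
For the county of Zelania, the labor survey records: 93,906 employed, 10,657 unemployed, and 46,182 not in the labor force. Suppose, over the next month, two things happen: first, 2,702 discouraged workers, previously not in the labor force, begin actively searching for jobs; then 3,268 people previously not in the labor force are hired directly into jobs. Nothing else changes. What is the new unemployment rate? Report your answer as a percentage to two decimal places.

Initially, labor force = 93,906 + 10,657 = 104,563, so u = 10,657/104,563 = 10.19%.
After the first change, unemployed and labor force both rise by 2,702 → E = 93,906, U = 13,359, labor force = 107,265.
After the second change, employed and labor force both rise by 3,268; unemployed unchanged → E = 97,174, U = 13,359, labor force = 110,533.
New unemployment rate = 13,359 / 110,533 = 12.09%.

New unemployment rate ≈ 12.09%.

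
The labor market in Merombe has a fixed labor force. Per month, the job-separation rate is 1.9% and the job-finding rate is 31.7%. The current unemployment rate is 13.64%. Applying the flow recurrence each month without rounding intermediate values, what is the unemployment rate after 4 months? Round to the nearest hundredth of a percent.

With a fixed labor force, u_{t+1} = u_t + s·(1−u_t) − f·u_t = u_t·(1−s−f) + s.
Here 1−s−f = 0.664 and s = 0.019.
u_1 = 0.136400 × 0.664 + 0.019 = 0.109570.
u_2 = 0.109570 × 0.664 + 0.019 = 0.091754.
u_3 = 0.091754 × 0.664 + 0.019 = 0.079925.
u_4 = 0.079925 × 0.664 + 0.019 = 0.072070.

Unemployment rate after four months ≈ 7.21%.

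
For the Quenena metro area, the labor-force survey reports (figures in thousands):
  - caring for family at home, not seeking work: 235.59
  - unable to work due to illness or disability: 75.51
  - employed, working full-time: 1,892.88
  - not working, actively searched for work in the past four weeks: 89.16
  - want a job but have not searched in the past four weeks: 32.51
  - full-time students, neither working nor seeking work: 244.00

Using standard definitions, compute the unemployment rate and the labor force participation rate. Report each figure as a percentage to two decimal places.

Employed = 1,892.88 thousand.
Unemployed = 89.16 thousand.
Labor force = 1,892.88 + 89.16 = 1,982.04 thousand.
Not in labor force = 235.59 + 75.51 + 32.51 + 244.00 = 587.61 thousand (those not working and not actively searching are outside the labor force — including those who want a job but have given up searching).
Civilian working-age population = 1,982.04 + 587.61 = 2,569.65 thousand.
Unemployment rate = 89.16 / 1,982.04 = 4.50%.
Labor force participation rate = 1,982.04 / 2,569.65 = 77.13%.

Unemployment rate ≈ 4.50%; labor force participation rate ≈ 77.13%.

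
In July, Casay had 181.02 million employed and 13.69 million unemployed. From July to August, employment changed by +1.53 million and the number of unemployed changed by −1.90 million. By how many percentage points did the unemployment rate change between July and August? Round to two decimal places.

July: labor force = 181.02 + 13.69 = 194.71; u = 13.69/194.71 = 7.03%.
August: labor force = 182.55 + 11.79 = 194.34; u = 11.79/194.34 = 6.07%.
Change = 6.07% − 7.03% = −0.96 pp.

The unemployment rate changed by −0.96 percentage points.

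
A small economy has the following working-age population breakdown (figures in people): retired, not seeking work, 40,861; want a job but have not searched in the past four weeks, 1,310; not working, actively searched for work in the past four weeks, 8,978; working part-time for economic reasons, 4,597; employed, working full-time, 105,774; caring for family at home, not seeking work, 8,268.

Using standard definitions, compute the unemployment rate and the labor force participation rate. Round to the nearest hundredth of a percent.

Unemployment rate ≈ 7.52%; labor force participation rate ≈ 70.29%.

Employed = 4,597 + 105,774 = 110,371 (anyone who worked, including part-time for economic reasons, counts as employed).
Unemployed = 8,978.
Labor force = 110,371 + 8,978 = 119,349.
Not in labor force = 40,861 + 1,310 + 8,268 = 50,439 (those not working and not actively searching are outside the labor force — including those who want a job but have given up searching).
Civilian working-age population = 119,349 + 50,439 = 169,788.
Unemployment rate = 8,978 / 119,349 = 7.52%.
Labor force participation rate = 119,349 / 169,788 = 70.29%.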